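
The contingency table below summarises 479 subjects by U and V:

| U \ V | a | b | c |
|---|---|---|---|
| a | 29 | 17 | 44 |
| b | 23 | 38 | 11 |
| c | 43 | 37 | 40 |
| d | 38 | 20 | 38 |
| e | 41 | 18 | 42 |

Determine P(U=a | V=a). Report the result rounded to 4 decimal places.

0.1667

Total with V=a: 29 + 23 + 43 + 38 + 41 = 174.
P(U=a | V=a) = 29/174 = 0.1667.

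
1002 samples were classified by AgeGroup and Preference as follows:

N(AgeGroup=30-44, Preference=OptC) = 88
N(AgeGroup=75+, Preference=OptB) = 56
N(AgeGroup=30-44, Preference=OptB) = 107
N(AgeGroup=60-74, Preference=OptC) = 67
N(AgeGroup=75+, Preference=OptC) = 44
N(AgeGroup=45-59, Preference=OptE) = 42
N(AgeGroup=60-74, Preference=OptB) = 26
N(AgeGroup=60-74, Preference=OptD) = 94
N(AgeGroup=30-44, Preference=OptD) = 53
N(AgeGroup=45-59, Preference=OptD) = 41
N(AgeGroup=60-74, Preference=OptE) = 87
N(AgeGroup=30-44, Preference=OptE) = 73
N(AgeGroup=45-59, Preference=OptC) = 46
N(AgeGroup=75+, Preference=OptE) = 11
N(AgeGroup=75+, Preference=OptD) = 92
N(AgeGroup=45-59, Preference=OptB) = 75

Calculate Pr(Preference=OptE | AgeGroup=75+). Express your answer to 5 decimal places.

0.05419

Total with AgeGroup=75+: 56 + 44 + 92 + 11 = 203.
P(Preference=OptE | AgeGroup=75+) = 11/203 = 0.05419.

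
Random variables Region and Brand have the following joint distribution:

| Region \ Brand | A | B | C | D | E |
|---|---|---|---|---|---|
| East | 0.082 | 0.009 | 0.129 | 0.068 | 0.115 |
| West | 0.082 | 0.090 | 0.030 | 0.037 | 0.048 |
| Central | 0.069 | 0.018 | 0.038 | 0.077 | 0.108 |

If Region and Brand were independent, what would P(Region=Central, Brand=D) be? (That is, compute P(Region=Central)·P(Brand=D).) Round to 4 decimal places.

0.0564

P(Region=Central) = 0.069 + 0.018 + 0.038 + 0.077 + 0.108 = 0.310.
P(Brand=D) = 0.068 + 0.037 + 0.077 = 0.182.
Product: 0.310 × 0.182 = 0.0564.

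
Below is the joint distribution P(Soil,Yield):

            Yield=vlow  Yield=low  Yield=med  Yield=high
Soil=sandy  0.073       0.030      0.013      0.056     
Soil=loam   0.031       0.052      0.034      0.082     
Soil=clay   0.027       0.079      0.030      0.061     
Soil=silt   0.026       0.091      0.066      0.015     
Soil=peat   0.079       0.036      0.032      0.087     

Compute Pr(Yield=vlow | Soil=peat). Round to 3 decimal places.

0.338

P(Soil=peat) = 0.079 + 0.036 + 0.032 + 0.087 = 0.234.
P(Yield=vlow | Soil=peat) = 0.079/0.234 = 0.338.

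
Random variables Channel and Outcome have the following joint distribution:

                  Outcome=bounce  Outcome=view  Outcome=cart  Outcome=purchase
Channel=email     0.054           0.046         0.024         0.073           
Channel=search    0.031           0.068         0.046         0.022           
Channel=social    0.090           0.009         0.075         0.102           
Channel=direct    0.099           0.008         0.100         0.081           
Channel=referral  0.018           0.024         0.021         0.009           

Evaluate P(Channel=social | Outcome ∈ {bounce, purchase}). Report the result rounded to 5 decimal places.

P(Outcome=bounce) = 0.054 + 0.031 + 0.090 + 0.099 + 0.018 = 0.292.
P(Outcome=purchase) = 0.073 + 0.022 + 0.102 + 0.081 + 0.009 = 0.287.
P(Outcome ∈ {bounce, purchase}) = 0.292 + 0.287 = 0.579; P(Channel=social, Outcome ∈ {bounce, purchase}) = 0.090 + 0.102 = 0.192.
P(Channel=social | Outcome ∈ {bounce, purchase}) = 0.192/0.579 = 0.33161.

0.33161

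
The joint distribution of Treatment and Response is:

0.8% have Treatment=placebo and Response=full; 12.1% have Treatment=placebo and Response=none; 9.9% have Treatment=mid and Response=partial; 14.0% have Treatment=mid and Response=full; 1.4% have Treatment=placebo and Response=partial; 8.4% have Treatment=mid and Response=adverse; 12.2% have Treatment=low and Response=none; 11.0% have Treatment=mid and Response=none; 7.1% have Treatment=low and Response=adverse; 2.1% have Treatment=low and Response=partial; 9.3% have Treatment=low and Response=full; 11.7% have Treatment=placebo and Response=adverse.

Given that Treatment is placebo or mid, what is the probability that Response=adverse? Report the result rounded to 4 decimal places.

0.2900

P(Treatment=placebo) = 0.121 + 0.014 + 0.008 + 0.117 = 0.260.
P(Treatment=mid) = 0.110 + 0.099 + 0.140 + 0.084 = 0.433.
P(Treatment ∈ {placebo, mid}) = 0.260 + 0.433 = 0.693; P(Response=adverse, Treatment ∈ {placebo, mid}) = 0.117 + 0.084 = 0.201.
P(Response=adverse | Treatment ∈ {placebo, mid}) = 0.201/0.693 = 0.2900.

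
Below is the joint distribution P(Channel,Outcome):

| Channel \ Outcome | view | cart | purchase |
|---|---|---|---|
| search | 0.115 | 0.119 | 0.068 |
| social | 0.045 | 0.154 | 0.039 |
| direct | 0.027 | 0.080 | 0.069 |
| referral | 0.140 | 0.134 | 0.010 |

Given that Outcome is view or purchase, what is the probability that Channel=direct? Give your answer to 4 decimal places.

0.1871

P(Outcome=view) = 0.115 + 0.045 + 0.027 + 0.140 = 0.327.
P(Outcome=purchase) = 0.068 + 0.039 + 0.069 + 0.010 = 0.186.
P(Outcome ∈ {view, purchase}) = 0.327 + 0.186 = 0.513; P(Channel=direct, Outcome ∈ {view, purchase}) = 0.027 + 0.069 = 0.096.
P(Channel=direct | Outcome ∈ {view, purchase}) = 0.096/0.513 = 0.1871.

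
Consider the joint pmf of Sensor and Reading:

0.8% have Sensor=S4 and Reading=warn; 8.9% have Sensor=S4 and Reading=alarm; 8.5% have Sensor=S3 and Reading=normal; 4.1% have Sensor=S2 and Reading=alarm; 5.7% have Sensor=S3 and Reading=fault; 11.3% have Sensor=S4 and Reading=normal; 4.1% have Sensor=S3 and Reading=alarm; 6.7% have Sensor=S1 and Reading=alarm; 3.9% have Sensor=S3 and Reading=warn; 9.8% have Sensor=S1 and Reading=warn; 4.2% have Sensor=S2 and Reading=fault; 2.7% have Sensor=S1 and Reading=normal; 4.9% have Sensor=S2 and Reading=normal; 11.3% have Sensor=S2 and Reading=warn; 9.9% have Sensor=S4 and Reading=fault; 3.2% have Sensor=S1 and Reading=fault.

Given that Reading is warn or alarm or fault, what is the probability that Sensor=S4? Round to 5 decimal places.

0.26997

P(Reading=warn) = 0.098 + 0.113 + 0.039 + 0.008 = 0.258.
P(Reading=alarm) = 0.067 + 0.041 + 0.041 + 0.089 = 0.238.
P(Reading=fault) = 0.032 + 0.042 + 0.057 + 0.099 = 0.230.
P(Reading ∈ {warn, alarm, fault}) = 0.258 + 0.238 + 0.230 = 0.726; P(Sensor=S4, Reading ∈ {warn, alarm, fault}) = 0.008 + 0.089 + 0.099 = 0.196.
P(Sensor=S4 | Reading ∈ {warn, alarm, fault}) = 0.196/0.726 = 0.26997.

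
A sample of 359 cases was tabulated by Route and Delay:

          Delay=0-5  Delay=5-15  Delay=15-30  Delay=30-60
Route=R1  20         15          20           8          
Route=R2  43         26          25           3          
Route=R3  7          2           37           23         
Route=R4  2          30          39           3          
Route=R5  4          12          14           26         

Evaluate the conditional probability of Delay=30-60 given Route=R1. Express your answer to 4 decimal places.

Total with Route=R1: 20 + 15 + 20 + 8 = 63.
P(Delay=30-60 | Route=R1) = 8/63 = 0.1270.

0.1270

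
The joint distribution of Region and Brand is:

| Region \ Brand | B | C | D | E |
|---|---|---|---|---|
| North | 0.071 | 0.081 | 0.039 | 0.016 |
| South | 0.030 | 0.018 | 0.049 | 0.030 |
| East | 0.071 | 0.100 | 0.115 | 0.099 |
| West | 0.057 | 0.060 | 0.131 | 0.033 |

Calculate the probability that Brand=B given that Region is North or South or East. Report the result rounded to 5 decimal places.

P(Region=North) = 0.071 + 0.081 + 0.039 + 0.016 = 0.207.
P(Region=South) = 0.030 + 0.018 + 0.049 + 0.030 = 0.127.
P(Region=East) = 0.071 + 0.100 + 0.115 + 0.099 = 0.385.
P(Region ∈ {North, South, East}) = 0.207 + 0.127 + 0.385 = 0.719; P(Brand=B, Region ∈ {North, South, East}) = 0.071 + 0.030 + 0.071 = 0.172.
P(Brand=B | Region ∈ {North, South, East}) = 0.172/0.719 = 0.23922.

0.23922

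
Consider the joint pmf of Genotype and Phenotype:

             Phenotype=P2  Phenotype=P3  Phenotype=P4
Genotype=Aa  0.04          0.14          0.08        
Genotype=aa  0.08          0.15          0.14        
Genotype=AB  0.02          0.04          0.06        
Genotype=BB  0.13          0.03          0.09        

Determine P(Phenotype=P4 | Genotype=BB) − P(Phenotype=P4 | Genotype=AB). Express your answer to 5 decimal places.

P(Genotype=BB) = 0.13 + 0.03 + 0.09 = 0.25; P(Phenotype=P4 | Genotype=BB) = 0.09/0.25 = 0.360000.
P(Genotype=AB) = 0.02 + 0.04 + 0.06 = 0.12; P(Phenotype=P4 | Genotype=AB) = 0.06/0.12 = 0.500000.
Difference = -0.14000.

-0.14000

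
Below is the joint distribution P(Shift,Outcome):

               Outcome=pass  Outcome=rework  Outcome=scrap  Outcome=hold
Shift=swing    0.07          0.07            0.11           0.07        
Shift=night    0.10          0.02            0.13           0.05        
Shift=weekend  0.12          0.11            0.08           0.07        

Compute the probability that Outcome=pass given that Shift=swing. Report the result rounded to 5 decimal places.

P(Shift=swing) = 0.07 + 0.07 + 0.11 + 0.07 = 0.32.
P(Outcome=pass | Shift=swing) = 0.07/0.32 = 0.21875.

0.21875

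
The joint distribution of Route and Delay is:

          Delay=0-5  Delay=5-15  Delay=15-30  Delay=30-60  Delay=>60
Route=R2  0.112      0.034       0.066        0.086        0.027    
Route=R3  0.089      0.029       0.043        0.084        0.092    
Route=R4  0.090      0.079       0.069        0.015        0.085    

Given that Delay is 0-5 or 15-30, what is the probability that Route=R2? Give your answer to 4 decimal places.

P(Delay=0-5) = 0.112 + 0.089 + 0.090 = 0.291.
P(Delay=15-30) = 0.066 + 0.043 + 0.069 = 0.178.
P(Delay ∈ {0-5, 15-30}) = 0.291 + 0.178 = 0.469; P(Route=R2, Delay ∈ {0-5, 15-30}) = 0.112 + 0.066 = 0.178.
P(Route=R2 | Delay ∈ {0-5, 15-30}) = 0.178/0.469 = 0.3795.

0.3795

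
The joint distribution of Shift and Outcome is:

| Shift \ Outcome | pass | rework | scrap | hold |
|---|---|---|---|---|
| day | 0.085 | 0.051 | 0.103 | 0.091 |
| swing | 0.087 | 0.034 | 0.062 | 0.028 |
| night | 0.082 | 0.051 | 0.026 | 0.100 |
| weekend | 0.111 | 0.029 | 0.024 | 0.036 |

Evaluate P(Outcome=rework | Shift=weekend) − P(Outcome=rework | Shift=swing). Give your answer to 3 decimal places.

-0.016

P(Shift=weekend) = 0.111 + 0.029 + 0.024 + 0.036 = 0.200; P(Outcome=rework | Shift=weekend) = 0.029/0.200 = 0.1450.
P(Shift=swing) = 0.087 + 0.034 + 0.062 + 0.028 = 0.211; P(Outcome=rework | Shift=swing) = 0.034/0.211 = 0.1611.
Difference = -0.016.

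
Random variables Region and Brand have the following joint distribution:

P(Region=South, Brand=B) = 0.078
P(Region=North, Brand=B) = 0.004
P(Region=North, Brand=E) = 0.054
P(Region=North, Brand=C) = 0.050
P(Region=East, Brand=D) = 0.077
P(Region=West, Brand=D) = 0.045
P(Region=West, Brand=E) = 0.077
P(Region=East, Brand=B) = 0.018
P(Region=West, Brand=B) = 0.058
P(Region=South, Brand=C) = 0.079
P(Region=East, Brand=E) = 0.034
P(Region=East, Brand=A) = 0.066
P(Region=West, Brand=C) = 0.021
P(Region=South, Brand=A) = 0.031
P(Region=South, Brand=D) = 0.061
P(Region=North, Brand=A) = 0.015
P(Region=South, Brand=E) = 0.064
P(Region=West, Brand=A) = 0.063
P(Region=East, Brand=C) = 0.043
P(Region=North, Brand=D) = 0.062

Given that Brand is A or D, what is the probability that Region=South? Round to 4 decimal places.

P(Brand=A) = 0.015 + 0.031 + 0.066 + 0.063 = 0.175.
P(Brand=D) = 0.062 + 0.061 + 0.077 + 0.045 = 0.245.
P(Brand ∈ {A, D}) = 0.175 + 0.245 = 0.420; P(Region=South, Brand ∈ {A, D}) = 0.031 + 0.061 = 0.092.
P(Region=South | Brand ∈ {A, D}) = 0.092/0.420 = 0.2190.

0.2190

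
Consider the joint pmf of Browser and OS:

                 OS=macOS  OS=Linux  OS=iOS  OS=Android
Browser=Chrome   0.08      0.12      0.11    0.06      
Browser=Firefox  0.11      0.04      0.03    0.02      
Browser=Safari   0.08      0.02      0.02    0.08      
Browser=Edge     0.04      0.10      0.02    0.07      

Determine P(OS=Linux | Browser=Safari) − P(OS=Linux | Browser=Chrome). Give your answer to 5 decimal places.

-0.22432

P(Browser=Safari) = 0.08 + 0.02 + 0.02 + 0.08 = 0.20; P(OS=Linux | Browser=Safari) = 0.02/0.20 = 0.100000.
P(Browser=Chrome) = 0.08 + 0.12 + 0.11 + 0.06 = 0.37; P(OS=Linux | Browser=Chrome) = 0.12/0.37 = 0.324324.
Difference = -0.22432.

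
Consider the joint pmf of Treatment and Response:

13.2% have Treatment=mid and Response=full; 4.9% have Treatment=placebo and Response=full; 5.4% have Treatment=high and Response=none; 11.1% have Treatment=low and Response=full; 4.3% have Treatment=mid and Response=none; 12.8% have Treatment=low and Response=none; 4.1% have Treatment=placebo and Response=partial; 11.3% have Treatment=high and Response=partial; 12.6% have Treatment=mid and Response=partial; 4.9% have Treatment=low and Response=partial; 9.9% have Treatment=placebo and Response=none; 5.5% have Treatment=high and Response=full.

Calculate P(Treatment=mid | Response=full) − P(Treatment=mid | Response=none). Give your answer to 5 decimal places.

P(Response=full) = 0.049 + 0.111 + 0.132 + 0.055 = 0.347; P(Treatment=mid | Response=full) = 0.132/0.347 = 0.380403.
P(Response=none) = 0.099 + 0.128 + 0.043 + 0.054 = 0.324; P(Treatment=mid | Response=none) = 0.043/0.324 = 0.132716.
Difference = 0.24769.

0.24769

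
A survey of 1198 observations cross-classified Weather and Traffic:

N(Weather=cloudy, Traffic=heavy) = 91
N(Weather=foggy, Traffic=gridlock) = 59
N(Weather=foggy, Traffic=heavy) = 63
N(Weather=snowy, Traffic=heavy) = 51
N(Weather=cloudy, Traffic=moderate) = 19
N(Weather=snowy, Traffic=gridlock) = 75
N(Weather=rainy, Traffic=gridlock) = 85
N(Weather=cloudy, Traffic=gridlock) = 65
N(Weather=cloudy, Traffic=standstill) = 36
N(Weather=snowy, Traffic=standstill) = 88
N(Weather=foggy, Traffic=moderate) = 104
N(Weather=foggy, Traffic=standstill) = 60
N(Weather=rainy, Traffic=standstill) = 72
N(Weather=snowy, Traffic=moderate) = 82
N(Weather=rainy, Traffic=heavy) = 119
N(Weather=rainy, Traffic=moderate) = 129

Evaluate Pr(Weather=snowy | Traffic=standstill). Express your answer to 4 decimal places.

Total with Traffic=standstill: 36 + 72 + 88 + 60 = 256.
P(Weather=snowy | Traffic=standstill) = 88/256 = 0.3438.

0.3438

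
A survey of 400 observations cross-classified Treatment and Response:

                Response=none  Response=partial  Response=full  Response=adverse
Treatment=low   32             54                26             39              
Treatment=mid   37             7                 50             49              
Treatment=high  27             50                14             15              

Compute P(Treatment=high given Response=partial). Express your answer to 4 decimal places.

0.4505

Total with Response=partial: 54 + 7 + 50 = 111.
P(Treatment=high | Response=partial) = 50/111 = 0.4505.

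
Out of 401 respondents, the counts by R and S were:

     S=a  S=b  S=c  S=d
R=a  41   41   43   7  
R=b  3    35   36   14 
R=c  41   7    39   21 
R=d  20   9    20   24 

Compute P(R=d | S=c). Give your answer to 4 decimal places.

Total with S=c: 43 + 36 + 39 + 20 = 138.
P(R=d | S=c) = 20/138 = 0.1449.

0.1449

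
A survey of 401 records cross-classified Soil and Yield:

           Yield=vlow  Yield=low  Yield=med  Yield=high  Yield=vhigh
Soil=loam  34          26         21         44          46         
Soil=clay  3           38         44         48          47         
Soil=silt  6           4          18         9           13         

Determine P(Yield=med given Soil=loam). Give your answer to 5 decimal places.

Total with Soil=loam: 34 + 26 + 21 + 44 + 46 = 171.
P(Yield=med | Soil=loam) = 21/171 = 0.12281.

0.12281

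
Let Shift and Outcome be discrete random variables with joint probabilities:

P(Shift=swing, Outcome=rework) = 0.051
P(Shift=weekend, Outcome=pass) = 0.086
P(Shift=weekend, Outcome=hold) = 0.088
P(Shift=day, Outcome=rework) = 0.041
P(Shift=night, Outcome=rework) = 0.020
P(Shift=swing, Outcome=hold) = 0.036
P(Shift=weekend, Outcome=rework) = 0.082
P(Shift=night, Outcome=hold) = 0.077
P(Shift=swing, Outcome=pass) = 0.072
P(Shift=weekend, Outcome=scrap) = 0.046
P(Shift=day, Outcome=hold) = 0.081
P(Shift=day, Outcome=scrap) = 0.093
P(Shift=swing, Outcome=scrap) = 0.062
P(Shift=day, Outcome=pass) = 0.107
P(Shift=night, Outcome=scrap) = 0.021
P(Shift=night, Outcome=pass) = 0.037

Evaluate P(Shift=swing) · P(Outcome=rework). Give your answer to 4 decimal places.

0.0429

P(Shift=swing) = 0.072 + 0.051 + 0.062 + 0.036 = 0.221.
P(Outcome=rework) = 0.041 + 0.051 + 0.020 + 0.082 = 0.194.
Product: 0.221 × 0.194 = 0.0429.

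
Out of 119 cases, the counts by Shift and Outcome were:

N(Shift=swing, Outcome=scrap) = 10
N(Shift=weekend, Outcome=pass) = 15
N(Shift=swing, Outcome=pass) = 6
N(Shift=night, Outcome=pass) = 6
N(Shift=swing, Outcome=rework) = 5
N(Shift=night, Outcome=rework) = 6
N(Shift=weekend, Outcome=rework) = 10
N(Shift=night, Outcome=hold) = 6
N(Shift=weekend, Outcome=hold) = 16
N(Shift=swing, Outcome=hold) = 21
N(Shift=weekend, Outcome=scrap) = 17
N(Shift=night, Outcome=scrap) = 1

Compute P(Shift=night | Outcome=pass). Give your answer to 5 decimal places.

0.22222

Total with Outcome=pass: 6 + 6 + 15 = 27.
P(Shift=night | Outcome=pass) = 6/27 = 0.22222.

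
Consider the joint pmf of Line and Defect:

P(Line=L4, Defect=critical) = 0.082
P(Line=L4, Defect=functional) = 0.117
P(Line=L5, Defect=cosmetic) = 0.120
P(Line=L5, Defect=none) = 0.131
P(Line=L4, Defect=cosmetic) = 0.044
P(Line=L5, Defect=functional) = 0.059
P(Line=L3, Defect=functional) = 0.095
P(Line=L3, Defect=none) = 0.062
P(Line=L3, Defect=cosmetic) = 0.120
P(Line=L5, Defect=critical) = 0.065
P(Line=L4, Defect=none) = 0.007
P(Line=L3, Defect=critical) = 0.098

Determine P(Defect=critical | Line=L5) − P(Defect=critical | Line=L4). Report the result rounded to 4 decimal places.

P(Line=L5) = 0.131 + 0.120 + 0.059 + 0.065 = 0.375; P(Defect=critical | Line=L5) = 0.065/0.375 = 0.17333.
P(Line=L4) = 0.007 + 0.044 + 0.117 + 0.082 = 0.250; P(Defect=critical | Line=L4) = 0.082/0.250 = 0.32800.
Difference = -0.1547.

-0.1547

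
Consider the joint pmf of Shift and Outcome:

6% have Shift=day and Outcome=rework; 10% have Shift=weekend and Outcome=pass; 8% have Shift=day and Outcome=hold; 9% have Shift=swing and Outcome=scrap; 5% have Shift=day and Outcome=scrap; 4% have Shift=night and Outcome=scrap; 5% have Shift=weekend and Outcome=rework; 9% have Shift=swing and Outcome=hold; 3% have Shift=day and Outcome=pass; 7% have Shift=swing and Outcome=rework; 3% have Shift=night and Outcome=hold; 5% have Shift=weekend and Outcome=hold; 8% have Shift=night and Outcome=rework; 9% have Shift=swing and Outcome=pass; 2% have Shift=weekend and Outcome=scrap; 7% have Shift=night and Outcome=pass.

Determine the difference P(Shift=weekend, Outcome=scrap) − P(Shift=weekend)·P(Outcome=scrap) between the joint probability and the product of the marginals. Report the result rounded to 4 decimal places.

-0.0240

P(Shift=weekend) = 0.10 + 0.05 + 0.02 + 0.05 = 0.22.
P(Outcome=scrap) = 0.05 + 0.09 + 0.04 + 0.02 = 0.20.
P(Shift=weekend, Outcome=scrap) − P(Shift=weekend)P(Outcome=scrap) = 0.02 − 0.22×0.20 = -0.0240.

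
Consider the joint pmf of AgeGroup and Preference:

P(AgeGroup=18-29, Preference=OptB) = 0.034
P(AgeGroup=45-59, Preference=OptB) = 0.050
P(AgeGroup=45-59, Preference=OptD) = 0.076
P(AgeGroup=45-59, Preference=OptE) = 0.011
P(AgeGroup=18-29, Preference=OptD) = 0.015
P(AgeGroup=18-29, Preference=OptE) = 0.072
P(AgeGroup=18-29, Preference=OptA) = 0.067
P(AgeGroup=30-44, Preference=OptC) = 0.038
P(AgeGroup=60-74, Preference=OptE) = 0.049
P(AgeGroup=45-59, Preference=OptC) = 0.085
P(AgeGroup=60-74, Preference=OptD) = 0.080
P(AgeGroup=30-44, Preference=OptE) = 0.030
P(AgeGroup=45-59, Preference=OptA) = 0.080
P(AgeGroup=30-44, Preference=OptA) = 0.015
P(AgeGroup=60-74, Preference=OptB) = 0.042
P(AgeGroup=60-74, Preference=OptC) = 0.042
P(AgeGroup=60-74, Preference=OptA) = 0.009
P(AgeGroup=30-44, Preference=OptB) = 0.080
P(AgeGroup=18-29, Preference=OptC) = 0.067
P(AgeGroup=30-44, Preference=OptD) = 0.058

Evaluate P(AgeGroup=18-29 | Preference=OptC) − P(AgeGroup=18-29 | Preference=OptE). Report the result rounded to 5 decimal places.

-0.15565

P(Preference=OptC) = 0.067 + 0.038 + 0.085 + 0.042 = 0.232; P(AgeGroup=18-29 | Preference=OptC) = 0.067/0.232 = 0.288793.
P(Preference=OptE) = 0.072 + 0.030 + 0.011 + 0.049 = 0.162; P(AgeGroup=18-29 | Preference=OptE) = 0.072/0.162 = 0.444444.
Difference = -0.15565.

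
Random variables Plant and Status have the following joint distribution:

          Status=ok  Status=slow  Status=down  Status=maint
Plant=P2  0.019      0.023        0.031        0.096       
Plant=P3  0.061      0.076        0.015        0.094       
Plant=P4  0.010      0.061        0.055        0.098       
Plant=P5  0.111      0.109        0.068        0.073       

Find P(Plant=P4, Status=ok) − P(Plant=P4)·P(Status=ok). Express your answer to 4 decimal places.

P(Plant=P4) = 0.010 + 0.061 + 0.055 + 0.098 = 0.224.
P(Status=ok) = 0.019 + 0.061 + 0.010 + 0.111 = 0.201.
P(Plant=P4, Status=ok) − P(Plant=P4)P(Status=ok) = 0.010 − 0.224×0.201 = -0.0350.

-0.0350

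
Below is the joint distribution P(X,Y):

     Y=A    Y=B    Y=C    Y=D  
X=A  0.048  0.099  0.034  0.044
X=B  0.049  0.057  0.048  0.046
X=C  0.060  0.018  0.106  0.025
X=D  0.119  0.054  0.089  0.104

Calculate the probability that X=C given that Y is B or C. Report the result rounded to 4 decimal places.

0.2455

P(Y=B) = 0.099 + 0.057 + 0.018 + 0.054 = 0.228.
P(Y=C) = 0.034 + 0.048 + 0.106 + 0.089 = 0.277.
P(Y ∈ {B, C}) = 0.228 + 0.277 = 0.505; P(X=C, Y ∈ {B, C}) = 0.018 + 0.106 = 0.124.
P(X=C | Y ∈ {B, C}) = 0.124/0.505 = 0.2455.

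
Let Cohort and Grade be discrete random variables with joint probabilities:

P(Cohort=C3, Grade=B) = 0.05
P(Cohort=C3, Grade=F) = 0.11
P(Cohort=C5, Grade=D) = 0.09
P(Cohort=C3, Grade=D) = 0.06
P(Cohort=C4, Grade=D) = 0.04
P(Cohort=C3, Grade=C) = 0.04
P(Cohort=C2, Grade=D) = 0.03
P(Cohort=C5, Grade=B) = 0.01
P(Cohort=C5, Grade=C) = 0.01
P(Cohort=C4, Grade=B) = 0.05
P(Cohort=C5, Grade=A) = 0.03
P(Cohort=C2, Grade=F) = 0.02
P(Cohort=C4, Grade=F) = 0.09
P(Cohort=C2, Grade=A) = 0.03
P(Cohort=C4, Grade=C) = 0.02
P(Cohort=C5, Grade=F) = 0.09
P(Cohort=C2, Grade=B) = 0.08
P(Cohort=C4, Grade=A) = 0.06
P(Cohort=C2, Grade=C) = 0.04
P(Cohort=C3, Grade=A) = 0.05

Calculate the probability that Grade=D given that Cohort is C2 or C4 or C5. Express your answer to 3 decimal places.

0.232

P(Cohort=C2) = 0.03 + 0.08 + 0.04 + 0.03 + 0.02 = 0.20.
P(Cohort=C4) = 0.06 + 0.05 + 0.02 + 0.04 + 0.09 = 0.26.
P(Cohort=C5) = 0.03 + 0.01 + 0.01 + 0.09 + 0.09 = 0.23.
P(Cohort ∈ {C2, C4, C5}) = 0.20 + 0.26 + 0.23 = 0.69; P(Grade=D, Cohort ∈ {C2, C4, C5}) = 0.03 + 0.04 + 0.09 = 0.16.
P(Grade=D | Cohort ∈ {C2, C4, C5}) = 0.16/0.69 = 0.232.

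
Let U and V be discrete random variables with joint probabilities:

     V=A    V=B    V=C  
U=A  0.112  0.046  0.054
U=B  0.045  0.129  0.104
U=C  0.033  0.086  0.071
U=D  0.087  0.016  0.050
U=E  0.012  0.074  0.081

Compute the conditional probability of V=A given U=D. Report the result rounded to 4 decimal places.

P(U=D) = 0.087 + 0.016 + 0.050 = 0.153.
P(V=A | U=D) = 0.087/0.153 = 0.5686.

0.5686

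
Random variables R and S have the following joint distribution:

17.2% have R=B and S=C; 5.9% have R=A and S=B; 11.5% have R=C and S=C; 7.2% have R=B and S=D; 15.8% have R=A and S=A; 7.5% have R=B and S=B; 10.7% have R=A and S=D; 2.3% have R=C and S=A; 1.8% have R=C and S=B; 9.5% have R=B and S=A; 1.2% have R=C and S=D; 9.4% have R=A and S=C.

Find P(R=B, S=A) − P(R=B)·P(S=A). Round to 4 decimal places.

-0.0193

P(R=B) = 0.095 + 0.075 + 0.172 + 0.072 = 0.414.
P(S=A) = 0.158 + 0.095 + 0.023 = 0.276.
P(R=B, S=A) − P(R=B)P(S=A) = 0.095 − 0.414×0.276 = -0.0193.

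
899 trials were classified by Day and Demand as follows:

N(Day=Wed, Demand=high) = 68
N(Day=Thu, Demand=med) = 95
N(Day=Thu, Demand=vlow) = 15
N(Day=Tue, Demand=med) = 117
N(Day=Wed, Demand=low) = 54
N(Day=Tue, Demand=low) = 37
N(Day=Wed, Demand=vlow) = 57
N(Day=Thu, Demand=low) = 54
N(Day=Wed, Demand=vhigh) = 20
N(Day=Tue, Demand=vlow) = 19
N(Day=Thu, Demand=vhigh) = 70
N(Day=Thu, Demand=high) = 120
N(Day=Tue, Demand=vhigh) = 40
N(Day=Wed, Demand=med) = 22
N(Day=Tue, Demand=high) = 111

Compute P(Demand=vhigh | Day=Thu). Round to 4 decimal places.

0.1977

Total with Day=Thu: 15 + 54 + 95 + 120 + 70 = 354.
P(Demand=vhigh | Day=Thu) = 70/354 = 0.1977.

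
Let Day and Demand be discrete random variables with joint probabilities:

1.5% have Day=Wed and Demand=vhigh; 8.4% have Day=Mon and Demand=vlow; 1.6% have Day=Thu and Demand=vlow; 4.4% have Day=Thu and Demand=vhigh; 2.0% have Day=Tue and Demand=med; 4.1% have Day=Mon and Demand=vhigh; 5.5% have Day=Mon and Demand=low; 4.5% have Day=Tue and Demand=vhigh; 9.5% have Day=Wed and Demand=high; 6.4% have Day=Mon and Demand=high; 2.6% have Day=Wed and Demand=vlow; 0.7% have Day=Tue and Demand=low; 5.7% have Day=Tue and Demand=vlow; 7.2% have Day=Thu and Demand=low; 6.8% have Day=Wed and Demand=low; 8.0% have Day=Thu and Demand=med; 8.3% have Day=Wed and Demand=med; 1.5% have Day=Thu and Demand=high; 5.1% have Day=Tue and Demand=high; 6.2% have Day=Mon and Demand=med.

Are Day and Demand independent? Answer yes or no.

P(Day=Thu) = 0.227 and P(Demand=high) = 0.225, so their product is 0.05108, but P(Day=Thu, Demand=high) = 0.015. Since these differ, Day and Demand are not independent.

no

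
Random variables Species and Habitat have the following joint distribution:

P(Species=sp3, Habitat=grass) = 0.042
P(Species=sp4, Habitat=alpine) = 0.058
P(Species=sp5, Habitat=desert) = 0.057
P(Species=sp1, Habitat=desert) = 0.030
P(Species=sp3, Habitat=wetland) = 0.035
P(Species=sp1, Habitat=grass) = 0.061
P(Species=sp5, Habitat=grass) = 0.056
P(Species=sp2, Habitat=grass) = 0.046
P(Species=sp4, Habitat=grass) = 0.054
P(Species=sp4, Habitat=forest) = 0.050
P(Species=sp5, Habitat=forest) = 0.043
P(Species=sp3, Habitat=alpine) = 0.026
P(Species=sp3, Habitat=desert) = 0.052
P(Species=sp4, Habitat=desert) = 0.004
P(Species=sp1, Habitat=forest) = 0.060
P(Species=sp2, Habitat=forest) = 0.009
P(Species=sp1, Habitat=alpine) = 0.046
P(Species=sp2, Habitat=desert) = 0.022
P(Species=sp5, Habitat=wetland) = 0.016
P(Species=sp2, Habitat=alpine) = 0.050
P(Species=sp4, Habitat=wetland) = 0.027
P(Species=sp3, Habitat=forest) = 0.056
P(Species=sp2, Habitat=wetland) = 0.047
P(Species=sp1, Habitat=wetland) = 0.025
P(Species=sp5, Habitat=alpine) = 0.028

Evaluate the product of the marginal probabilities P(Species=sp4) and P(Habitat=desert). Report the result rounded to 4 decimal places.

0.0318

P(Species=sp4) = 0.050 + 0.054 + 0.027 + 0.004 + 0.058 = 0.193.
P(Habitat=desert) = 0.030 + 0.022 + 0.052 + 0.004 + 0.057 = 0.165.
Product: 0.193 × 0.165 = 0.0318.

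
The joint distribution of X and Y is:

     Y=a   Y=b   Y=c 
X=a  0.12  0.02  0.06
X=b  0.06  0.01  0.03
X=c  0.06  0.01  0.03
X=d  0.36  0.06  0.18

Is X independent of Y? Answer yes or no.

Every cell satisfies P(X,Y) = P(X)·P(Y). For instance P(X=c) = 0.10, P(Y=c) = 0.30, and 0.10×0.30 = 0.03 matches the joint entry. So X and Y are independent.

yes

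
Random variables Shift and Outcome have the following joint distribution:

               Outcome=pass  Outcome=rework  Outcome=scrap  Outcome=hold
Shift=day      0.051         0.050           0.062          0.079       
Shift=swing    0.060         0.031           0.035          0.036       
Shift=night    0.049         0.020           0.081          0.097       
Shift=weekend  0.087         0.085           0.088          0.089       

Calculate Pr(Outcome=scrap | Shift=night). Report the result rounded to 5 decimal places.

P(Shift=night) = 0.049 + 0.020 + 0.081 + 0.097 = 0.247.
P(Outcome=scrap | Shift=night) = 0.081/0.247 = 0.32794.

0.32794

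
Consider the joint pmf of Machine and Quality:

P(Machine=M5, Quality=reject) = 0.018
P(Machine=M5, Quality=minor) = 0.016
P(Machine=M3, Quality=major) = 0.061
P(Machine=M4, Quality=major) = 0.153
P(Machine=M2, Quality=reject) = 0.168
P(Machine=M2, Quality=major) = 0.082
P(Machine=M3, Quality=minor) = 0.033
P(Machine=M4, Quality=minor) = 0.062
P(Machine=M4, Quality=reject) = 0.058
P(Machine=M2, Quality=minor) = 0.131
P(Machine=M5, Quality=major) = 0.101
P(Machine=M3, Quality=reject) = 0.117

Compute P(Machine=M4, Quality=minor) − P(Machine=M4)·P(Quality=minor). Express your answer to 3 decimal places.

P(Machine=M4) = 0.062 + 0.153 + 0.058 = 0.273.
P(Quality=minor) = 0.131 + 0.033 + 0.062 + 0.016 = 0.242.
P(Machine=M4, Quality=minor) − P(Machine=M4)P(Quality=minor) = 0.062 − 0.273×0.242 = -0.004.

-0.004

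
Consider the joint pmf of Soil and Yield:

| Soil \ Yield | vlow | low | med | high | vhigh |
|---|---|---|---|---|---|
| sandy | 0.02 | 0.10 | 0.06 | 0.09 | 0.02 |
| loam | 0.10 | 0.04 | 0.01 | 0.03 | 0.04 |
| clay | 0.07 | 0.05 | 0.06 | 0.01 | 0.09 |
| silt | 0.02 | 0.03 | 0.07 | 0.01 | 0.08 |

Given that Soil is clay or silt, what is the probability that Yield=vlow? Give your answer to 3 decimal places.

P(Soil=clay) = 0.07 + 0.05 + 0.06 + 0.01 + 0.09 = 0.28.
P(Soil=silt) = 0.02 + 0.03 + 0.07 + 0.01 + 0.08 = 0.21.
P(Soil ∈ {clay, silt}) = 0.28 + 0.21 = 0.49; P(Yield=vlow, Soil ∈ {clay, silt}) = 0.07 + 0.02 = 0.09.
P(Yield=vlow | Soil ∈ {clay, silt}) = 0.09/0.49 = 0.184.

0.184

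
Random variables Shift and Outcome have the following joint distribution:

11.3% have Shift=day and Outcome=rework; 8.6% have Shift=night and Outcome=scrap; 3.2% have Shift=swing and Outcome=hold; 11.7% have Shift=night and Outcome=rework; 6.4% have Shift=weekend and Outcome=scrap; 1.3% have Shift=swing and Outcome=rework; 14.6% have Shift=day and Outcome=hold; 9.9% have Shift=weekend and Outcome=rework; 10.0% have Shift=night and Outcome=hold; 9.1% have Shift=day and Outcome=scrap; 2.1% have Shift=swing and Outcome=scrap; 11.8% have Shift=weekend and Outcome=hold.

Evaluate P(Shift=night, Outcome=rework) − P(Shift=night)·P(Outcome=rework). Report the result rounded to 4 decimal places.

0.0134

P(Shift=night) = 0.117 + 0.086 + 0.100 = 0.303.
P(Outcome=rework) = 0.113 + 0.013 + 0.117 + 0.099 = 0.342.
P(Shift=night, Outcome=rework) − P(Shift=night)P(Outcome=rework) = 0.117 − 0.303×0.342 = 0.0134.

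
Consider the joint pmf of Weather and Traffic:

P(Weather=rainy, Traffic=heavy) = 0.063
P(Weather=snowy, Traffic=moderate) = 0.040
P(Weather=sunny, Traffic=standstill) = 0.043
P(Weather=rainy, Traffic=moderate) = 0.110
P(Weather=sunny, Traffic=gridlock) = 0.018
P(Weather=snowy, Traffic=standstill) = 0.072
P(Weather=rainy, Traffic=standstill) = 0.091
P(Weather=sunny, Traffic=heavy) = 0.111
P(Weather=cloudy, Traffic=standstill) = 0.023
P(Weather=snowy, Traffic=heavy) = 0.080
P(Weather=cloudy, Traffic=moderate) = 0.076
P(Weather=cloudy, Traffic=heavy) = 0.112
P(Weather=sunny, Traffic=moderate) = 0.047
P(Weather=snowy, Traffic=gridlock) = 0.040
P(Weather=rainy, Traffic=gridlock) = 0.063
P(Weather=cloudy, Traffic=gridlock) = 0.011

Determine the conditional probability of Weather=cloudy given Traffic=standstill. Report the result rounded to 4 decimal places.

0.1004

P(Traffic=standstill) = 0.043 + 0.023 + 0.091 + 0.072 = 0.229.
P(Weather=cloudy | Traffic=standstill) = 0.023/0.229 = 0.1004.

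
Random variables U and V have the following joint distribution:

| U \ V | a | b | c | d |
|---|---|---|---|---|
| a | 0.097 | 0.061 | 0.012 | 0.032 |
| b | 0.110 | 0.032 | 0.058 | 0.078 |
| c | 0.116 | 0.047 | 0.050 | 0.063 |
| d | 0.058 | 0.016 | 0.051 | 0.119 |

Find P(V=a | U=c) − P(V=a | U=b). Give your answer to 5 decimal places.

P(U=c) = 0.116 + 0.047 + 0.050 + 0.063 = 0.276; P(V=a | U=c) = 0.116/0.276 = 0.420290.
P(U=b) = 0.110 + 0.032 + 0.058 + 0.078 = 0.278; P(V=a | U=b) = 0.110/0.278 = 0.395683.
Difference = 0.02461.

0.02461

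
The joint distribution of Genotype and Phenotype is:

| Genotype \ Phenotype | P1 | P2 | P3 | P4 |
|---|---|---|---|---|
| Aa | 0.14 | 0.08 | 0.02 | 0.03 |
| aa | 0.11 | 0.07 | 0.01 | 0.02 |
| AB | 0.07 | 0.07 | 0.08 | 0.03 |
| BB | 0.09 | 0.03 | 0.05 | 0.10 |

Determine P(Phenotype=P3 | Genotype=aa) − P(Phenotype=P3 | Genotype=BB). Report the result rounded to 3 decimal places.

P(Genotype=aa) = 0.11 + 0.07 + 0.01 + 0.02 = 0.21; P(Phenotype=P3 | Genotype=aa) = 0.01/0.21 = 0.0476.
P(Genotype=BB) = 0.09 + 0.03 + 0.05 + 0.10 = 0.27; P(Phenotype=P3 | Genotype=BB) = 0.05/0.27 = 0.1852.
Difference = -0.138.

-0.138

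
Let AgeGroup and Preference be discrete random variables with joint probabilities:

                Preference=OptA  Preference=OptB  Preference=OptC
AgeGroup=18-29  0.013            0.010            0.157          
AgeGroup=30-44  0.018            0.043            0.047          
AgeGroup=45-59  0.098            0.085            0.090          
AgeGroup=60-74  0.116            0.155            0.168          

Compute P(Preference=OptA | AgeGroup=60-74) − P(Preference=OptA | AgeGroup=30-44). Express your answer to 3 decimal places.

0.098

P(AgeGroup=60-74) = 0.116 + 0.155 + 0.168 = 0.439; P(Preference=OptA | AgeGroup=60-74) = 0.116/0.439 = 0.2642.
P(AgeGroup=30-44) = 0.018 + 0.043 + 0.047 = 0.108; P(Preference=OptA | AgeGroup=30-44) = 0.018/0.108 = 0.1667.
Difference = 0.098.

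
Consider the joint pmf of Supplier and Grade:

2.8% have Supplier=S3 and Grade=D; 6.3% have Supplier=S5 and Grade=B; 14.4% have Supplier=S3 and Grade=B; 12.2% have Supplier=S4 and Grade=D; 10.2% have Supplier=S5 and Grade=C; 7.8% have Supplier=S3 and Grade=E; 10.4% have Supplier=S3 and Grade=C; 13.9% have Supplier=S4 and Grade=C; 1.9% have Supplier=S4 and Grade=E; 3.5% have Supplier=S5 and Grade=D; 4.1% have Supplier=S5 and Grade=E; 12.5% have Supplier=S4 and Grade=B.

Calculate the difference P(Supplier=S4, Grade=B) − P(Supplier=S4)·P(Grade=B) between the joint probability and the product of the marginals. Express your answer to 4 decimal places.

-0.0095

P(Supplier=S4) = 0.125 + 0.139 + 0.122 + 0.019 = 0.405.
P(Grade=B) = 0.144 + 0.125 + 0.063 = 0.332.
P(Supplier=S4, Grade=B) − P(Supplier=S4)P(Grade=B) = 0.125 − 0.405×0.332 = -0.0095.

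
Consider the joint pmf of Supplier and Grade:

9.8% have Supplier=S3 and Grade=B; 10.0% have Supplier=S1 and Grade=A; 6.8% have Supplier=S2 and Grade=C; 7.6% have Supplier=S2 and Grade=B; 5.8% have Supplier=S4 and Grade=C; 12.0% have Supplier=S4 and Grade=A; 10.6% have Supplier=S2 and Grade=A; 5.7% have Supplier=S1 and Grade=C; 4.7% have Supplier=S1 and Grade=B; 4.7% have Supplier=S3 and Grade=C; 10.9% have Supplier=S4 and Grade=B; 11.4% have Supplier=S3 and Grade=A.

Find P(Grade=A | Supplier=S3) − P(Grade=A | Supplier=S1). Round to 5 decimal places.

-0.05004

P(Supplier=S3) = 0.114 + 0.098 + 0.047 = 0.259; P(Grade=A | Supplier=S3) = 0.114/0.259 = 0.440154.
P(Supplier=S1) = 0.100 + 0.047 + 0.057 = 0.204; P(Grade=A | Supplier=S1) = 0.100/0.204 = 0.490196.
Difference = -0.05004.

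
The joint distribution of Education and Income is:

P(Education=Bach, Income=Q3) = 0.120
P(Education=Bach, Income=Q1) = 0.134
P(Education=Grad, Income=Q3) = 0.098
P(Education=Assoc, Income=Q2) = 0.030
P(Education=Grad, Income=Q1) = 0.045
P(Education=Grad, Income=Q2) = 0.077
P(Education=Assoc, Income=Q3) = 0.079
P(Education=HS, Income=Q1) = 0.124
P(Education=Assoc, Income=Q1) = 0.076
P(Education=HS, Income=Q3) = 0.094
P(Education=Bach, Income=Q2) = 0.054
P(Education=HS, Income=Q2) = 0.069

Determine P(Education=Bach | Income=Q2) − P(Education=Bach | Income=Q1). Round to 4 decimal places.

P(Income=Q2) = 0.069 + 0.030 + 0.054 + 0.077 = 0.230; P(Education=Bach | Income=Q2) = 0.054/0.230 = 0.23478.
P(Income=Q1) = 0.124 + 0.076 + 0.134 + 0.045 = 0.379; P(Education=Bach | Income=Q1) = 0.134/0.379 = 0.35356.
Difference = -0.1188.

-0.1188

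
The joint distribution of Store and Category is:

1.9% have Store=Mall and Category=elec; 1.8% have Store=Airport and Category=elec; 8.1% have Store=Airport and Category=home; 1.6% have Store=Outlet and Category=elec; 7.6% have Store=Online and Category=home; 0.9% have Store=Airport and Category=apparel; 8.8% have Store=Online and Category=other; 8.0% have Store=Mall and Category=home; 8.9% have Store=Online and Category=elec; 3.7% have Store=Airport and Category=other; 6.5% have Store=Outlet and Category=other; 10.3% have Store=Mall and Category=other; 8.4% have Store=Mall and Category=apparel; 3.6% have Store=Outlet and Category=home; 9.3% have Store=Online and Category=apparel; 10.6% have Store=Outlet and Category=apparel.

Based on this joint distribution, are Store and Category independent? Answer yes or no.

P(Store=Airport) = 0.145 and P(Category=home) = 0.273, so their product is 0.03959, but P(Store=Airport, Category=home) = 0.081. Since these differ, Store and Category are not independent.

no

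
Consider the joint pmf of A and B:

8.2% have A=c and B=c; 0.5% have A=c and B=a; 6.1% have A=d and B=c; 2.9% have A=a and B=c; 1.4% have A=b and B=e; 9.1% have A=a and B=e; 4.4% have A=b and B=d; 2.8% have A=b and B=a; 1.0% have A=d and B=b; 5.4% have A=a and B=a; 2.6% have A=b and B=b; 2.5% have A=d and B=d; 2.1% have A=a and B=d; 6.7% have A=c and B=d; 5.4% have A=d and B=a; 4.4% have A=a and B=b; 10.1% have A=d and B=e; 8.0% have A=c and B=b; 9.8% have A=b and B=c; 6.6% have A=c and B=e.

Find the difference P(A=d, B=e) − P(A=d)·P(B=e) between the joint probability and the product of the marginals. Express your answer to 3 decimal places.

P(A=d) = 0.054 + 0.010 + 0.061 + 0.025 + 0.101 = 0.251.
P(B=e) = 0.091 + 0.014 + 0.066 + 0.101 = 0.272.
P(A=d, B=e) − P(A=d)P(B=e) = 0.101 − 0.251×0.272 = 0.033.

0.033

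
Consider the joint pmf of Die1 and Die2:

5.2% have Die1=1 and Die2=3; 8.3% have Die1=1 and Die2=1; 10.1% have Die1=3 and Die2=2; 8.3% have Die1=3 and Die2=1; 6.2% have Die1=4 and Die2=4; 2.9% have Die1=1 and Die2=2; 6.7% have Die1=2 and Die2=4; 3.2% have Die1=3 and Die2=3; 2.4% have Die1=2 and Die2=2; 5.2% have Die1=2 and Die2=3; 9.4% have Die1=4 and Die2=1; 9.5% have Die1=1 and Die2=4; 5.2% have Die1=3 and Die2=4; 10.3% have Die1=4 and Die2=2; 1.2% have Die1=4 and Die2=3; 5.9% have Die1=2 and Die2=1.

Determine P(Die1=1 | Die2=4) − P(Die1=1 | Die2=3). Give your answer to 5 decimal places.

-0.00715

P(Die2=4) = 0.095 + 0.067 + 0.052 + 0.062 = 0.276; P(Die1=1 | Die2=4) = 0.095/0.276 = 0.344203.
P(Die2=3) = 0.052 + 0.052 + 0.032 + 0.012 = 0.148; P(Die1=1 | Die2=3) = 0.052/0.148 = 0.351351.
Difference = -0.00715.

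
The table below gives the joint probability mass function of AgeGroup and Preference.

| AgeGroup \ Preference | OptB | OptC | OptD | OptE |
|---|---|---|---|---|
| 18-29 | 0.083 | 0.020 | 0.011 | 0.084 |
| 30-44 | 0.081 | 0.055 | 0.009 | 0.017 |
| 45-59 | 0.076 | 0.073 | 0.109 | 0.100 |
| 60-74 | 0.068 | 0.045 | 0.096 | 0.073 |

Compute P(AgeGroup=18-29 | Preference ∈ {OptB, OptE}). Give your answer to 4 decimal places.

P(Preference=OptB) = 0.083 + 0.081 + 0.076 + 0.068 = 0.308.
P(Preference=OptE) = 0.084 + 0.017 + 0.100 + 0.073 = 0.274.
P(Preference ∈ {OptB, OptE}) = 0.308 + 0.274 = 0.582; P(AgeGroup=18-29, Preference ∈ {OptB, OptE}) = 0.083 + 0.084 = 0.167.
P(AgeGroup=18-29 | Preference ∈ {OptB, OptE}) = 0.167/0.582 = 0.2869.

0.2869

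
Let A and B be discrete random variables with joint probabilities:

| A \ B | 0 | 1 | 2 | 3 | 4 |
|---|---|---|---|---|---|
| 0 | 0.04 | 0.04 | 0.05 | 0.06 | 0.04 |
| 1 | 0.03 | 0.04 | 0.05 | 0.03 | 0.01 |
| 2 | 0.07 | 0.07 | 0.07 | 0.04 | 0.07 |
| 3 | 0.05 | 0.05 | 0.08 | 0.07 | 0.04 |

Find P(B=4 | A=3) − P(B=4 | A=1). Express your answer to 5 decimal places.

0.07543

P(A=3) = 0.05 + 0.05 + 0.08 + 0.07 + 0.04 = 0.29; P(B=4 | A=3) = 0.04/0.29 = 0.137931.
P(A=1) = 0.03 + 0.04 + 0.05 + 0.03 + 0.01 = 0.16; P(B=4 | A=1) = 0.01/0.16 = 0.062500.
Difference = 0.07543.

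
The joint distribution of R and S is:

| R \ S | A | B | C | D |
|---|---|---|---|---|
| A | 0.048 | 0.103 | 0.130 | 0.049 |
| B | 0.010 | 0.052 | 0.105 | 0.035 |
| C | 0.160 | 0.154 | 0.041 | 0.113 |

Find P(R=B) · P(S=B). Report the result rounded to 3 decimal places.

0.062

P(R=B) = 0.010 + 0.052 + 0.105 + 0.035 = 0.202.
P(S=B) = 0.103 + 0.052 + 0.154 = 0.309.
Product: 0.202 × 0.309 = 0.062.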